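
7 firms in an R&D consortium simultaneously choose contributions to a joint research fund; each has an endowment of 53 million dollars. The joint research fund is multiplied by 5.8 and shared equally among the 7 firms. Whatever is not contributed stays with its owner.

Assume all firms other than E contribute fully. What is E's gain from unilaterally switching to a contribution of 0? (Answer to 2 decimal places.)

Switching from a contribution of 53 to 0 lets E keep an extra 53 million dollars, but lowers the joint research fund by 53, which costs E their own share of that drop: 5.8/7 × 53 = 43.91.
Net gain = 53 − 43.91 = 9.09. The private return per contributed unit (0.8286) is below 1, so free-riding is indeed the best response regardless of what the others do.

9.09 million dollars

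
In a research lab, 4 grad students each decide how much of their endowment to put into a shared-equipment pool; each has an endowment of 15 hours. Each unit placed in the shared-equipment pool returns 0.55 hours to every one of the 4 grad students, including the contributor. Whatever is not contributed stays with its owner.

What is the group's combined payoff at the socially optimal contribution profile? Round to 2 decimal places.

132.00 hours

Each contributed unit returns 2.200 to the group as a whole (0.55 to each of 4 players), which exceeds 1, so the social optimum is full contribution: group total = 2.200 × 60 = 132.00.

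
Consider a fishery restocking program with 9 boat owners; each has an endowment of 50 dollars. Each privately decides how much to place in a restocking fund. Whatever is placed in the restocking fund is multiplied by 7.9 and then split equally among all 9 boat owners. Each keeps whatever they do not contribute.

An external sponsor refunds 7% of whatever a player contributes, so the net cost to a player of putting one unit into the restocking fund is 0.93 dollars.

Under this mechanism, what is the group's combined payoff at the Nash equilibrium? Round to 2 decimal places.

450.00 dollars

Even with the mechanism, each unit contributed returns only (7.9/9) / 0.93 = 0.9438 per unit of net cost, so contributing nothing is still dominant.
Everyone keeps their endowment and the group total is 9 × 50 = 450.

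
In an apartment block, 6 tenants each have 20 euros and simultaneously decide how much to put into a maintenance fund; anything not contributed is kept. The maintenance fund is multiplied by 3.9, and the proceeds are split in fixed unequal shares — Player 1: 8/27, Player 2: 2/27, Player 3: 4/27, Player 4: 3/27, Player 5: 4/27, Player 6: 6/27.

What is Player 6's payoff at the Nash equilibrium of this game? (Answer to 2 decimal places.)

A player with share s gets back 3.9·s per unit contributed, so full contribution is dominant for anyone with s > 1/3.9 = 0.2564 and zero contribution is dominant for anyone below.
Only Player 1 (8/27) clears that bar, contributing 20; the remaining 5 contribute 0. Total contributed: 20.
Player 6 keeps 20 and receives 3.9 × 20 × 6/27 = 17.33 from the maintenance fund, for a payoff of 37.33.

37.33 euros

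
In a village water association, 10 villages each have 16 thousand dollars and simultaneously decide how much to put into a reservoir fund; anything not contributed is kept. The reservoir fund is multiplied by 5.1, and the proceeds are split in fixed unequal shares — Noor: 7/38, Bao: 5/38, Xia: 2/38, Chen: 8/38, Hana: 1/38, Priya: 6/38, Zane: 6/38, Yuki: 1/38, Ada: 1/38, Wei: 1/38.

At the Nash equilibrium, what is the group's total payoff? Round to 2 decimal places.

For player j, contributing a unit is worthwhile iff 5.1 × (j's share) ≥ 1, i.e. iff j's share is at least 0.1961.
Only Chen (8/38) clears that bar, contributing 16; the remaining 9 contribute 0. Total contributed: 16.
The reservoir fund pays out 5.1 × 16 = 81.60 in total (split across the unequal shares, but the aggregate is all that matters for the group sum).
The 9 free-riders keep 16 each, adding 144. Group total = 144 + 81.60 = 225.60.

225.60 thousand dollars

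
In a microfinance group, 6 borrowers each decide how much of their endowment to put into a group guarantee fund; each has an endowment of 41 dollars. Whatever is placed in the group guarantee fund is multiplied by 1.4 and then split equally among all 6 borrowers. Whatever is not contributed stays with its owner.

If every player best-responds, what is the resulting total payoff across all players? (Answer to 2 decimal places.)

Each contributed unit returns 1.4/6 = 0.2333 to its contributor — below 1 — so contributing 0 is dominant for every player. At the Nash equilibrium everyone keeps their 41, and the group total is 6 × 41 = 246.

246.00 dollars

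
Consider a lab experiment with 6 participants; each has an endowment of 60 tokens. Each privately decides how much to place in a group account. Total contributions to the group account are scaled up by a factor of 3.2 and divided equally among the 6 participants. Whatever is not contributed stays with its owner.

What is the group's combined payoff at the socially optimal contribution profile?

1152.00 tokens

Each contributed unit returns 3.200 to the group as a whole (0.5333 to each of 6 players), which exceeds 1, so the social optimum is full contribution: group total = 3.200 × 360 = 1152.00.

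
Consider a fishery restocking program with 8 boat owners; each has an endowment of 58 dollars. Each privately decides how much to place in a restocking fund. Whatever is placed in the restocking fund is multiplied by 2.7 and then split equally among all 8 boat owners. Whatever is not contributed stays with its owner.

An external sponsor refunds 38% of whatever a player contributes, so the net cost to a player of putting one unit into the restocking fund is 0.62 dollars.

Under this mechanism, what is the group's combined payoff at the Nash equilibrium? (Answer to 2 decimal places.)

464.00 dollars

The effective private return is (2.7/8) / 0.62 = 0.5444, which is still under 1, so the mechanism doesn't change anyone's dominant strategy: zero contribution.
At the Nash equilibrium no one contributes; group total payoff = 8 × 58 = 464.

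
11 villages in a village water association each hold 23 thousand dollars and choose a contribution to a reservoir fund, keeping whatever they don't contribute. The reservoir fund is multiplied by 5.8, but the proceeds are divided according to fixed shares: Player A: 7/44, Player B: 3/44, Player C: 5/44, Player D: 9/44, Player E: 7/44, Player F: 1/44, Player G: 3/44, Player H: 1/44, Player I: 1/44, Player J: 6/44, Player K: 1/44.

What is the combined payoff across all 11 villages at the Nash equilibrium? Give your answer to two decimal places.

363.40 thousand dollars

For player j, contributing a unit is worthwhile iff 5.8 × (j's share) ≥ 1, i.e. iff j's share is at least 0.1724.
The only share above 0.1724 is Player D's 9/44, contributing 23; the remaining 10 contribute 0. Total contributed: 23.
The reservoir fund pays out 5.8 × 23 = 133.40 in total (split across the unequal shares, but the aggregate is all that matters for the group sum).
The 10 free-riders keep 23 each, adding 230. Group total = 230 + 133.40 = 363.40.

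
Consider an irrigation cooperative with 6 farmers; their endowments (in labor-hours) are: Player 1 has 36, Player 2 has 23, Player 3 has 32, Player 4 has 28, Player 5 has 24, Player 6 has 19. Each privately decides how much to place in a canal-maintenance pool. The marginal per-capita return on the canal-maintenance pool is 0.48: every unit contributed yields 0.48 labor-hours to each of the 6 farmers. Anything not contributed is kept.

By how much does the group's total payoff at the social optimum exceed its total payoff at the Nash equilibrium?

The private return per contributed unit is 0.48 < 1 for everyone, so the Nash equilibrium is zero contribution and the group total is Σ E_j = 36 + 23 + 32 + 28 + 24 + 19 = 162.
Each contributed unit returns 2.880 to the group, so the social optimum is full contribution by everyone: group total = 2.880 × 162 = 466.56.
Efficiency loss = (2.880 − 1) × 162 = 304.56.

304.56 labor-hours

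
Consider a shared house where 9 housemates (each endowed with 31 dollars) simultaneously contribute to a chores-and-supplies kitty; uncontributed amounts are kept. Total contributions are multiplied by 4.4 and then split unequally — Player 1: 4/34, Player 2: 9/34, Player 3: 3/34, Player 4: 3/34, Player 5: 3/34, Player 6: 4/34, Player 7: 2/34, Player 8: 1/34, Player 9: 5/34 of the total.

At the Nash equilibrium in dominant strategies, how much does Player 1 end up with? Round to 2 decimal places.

47.05 dollars

Each unit j contributes comes back to j as 4.4 × (j's share), so j prefers to contribute only if that share exceeds 1/4.4 = 0.2273; otherwise keeping the unit dominates.
Player 2 alone (share 9/34) is above the threshold, contributing 31; the remaining 8 contribute 0. Total contributed: 31.
Player 1 keeps 31 and receives 4.4 × 31 × 4/34 = 16.05 from the chores-and-supplies kitty, for a payoff of 47.05.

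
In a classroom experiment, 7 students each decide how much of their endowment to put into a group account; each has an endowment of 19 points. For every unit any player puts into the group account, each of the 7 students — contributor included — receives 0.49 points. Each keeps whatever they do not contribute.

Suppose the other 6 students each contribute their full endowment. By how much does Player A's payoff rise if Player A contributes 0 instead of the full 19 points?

9.69 points

Switching from a contribution of 19 to 0 lets Player A keep an extra 19 points, but lowers the group account by 19, which costs Player A their own share of that drop: 0.49 × 19 = 9.31.
Net gain = 19 − 9.31 = 9.69. The private return per contributed unit (0.49) is below 1, so free-riding is indeed the best response regardless of what the others do.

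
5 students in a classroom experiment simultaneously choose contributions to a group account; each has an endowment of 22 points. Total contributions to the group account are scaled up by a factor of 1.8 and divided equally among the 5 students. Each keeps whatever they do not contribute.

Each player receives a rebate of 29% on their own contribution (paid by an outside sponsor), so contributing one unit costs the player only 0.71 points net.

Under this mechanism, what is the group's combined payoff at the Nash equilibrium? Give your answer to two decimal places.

Even with the mechanism, each unit contributed returns only (1.8/5) / 0.71 = 0.5070 per unit of net cost, so contributing nothing is still dominant.
Everyone keeps their endowment and the group total is 5 × 22 = 110.

110.00 points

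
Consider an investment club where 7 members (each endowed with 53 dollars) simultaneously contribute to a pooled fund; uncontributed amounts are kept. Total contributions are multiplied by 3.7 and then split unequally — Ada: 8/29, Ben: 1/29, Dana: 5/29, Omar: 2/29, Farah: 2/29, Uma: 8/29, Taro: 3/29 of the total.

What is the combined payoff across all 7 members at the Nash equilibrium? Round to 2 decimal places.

Each unit j contributes comes back to j as 3.7 × (j's share), so j prefers to contribute only if that share exceeds 1/3.7 = 0.2703; otherwise keeping the unit dominates.
Ada and Uma clear that bar, contributing 53 each; the remaining 5 contribute 0. Total contributed: 106.
The pooled fund pays out 3.7 × 106 = 392.20 in total (split across the unequal shares, but the aggregate is all that matters for the group sum).
The 5 free-riders keep 53 each, adding 265. Group total = 265 + 392.20 = 657.20.

657.20 dollars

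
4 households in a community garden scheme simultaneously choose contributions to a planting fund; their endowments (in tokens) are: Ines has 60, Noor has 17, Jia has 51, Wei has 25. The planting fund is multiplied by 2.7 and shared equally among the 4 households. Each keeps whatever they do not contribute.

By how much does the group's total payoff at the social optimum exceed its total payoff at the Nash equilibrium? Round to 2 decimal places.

260.10 tokens

The private return per contributed unit is 2.7/4 = 0.6750 < 1 for every player regardless of endowment, so the Nash equilibrium is zero contribution and the group total is Σ E_j = 60 + 17 + 51 + 25 = 153.
Each contributed unit returns 2.700 to the group, so the social optimum is full contribution by everyone: group total = 2.700 × 153 = 413.10.
Efficiency loss = (2.700 − 1) × 153 = 260.10.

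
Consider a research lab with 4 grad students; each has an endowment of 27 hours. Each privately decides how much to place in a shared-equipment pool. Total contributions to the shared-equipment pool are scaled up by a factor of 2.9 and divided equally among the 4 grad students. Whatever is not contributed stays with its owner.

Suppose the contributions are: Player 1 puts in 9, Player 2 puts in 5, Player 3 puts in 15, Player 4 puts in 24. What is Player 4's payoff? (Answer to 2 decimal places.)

41.43 hours

Total contributed: 9 + 5 + 15 + 24 = 53.
Each receives 2.9 × 53 / 4 = 38.43 from the shared-equipment pool.
Player 4 keeps 27 − 24 = 3, so Player 4's payoff is 3 + 38.43 = 41.43.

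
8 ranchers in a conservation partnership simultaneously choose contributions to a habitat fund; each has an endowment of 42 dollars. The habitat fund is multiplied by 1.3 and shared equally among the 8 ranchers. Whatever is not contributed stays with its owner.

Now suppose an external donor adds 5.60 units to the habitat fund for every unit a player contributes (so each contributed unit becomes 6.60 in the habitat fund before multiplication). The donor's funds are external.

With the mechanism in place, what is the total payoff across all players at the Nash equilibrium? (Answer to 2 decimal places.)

2882.88 dollars

The effective private return per unit is now 1.3 × 6.60 / 8 = 1.0725 > 1, so every player's dominant strategy flips to full contribution.
At the Nash equilibrium everyone contributes 42. Group total payoff = 1.3 × 6.60 × 336 = 2882.88.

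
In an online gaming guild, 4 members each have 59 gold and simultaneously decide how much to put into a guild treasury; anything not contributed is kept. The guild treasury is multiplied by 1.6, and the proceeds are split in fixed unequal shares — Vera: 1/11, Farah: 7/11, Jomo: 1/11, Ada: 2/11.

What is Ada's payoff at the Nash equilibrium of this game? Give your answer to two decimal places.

For player j, contributing a unit is worthwhile iff 1.6 × (j's share) ≥ 1, i.e. iff j's share is at least 0.6250.
Farah alone (share 7/11) is above the threshold, contributing 59; the remaining 3 contribute 0. Total contributed: 59.
Ada keeps 59 and receives 1.6 × 59 × 2/11 = 17.16 from the guild treasury, for a payoff of 76.16.

76.16 gold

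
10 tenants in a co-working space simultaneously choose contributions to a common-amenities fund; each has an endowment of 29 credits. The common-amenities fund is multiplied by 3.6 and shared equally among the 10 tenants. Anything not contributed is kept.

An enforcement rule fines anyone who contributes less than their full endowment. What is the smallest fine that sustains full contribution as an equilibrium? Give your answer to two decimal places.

18.56 credits

Given the others contribute fully, the best deviation is to contribute 0 (any partial contribution still incurs the fine and gives up units whose private return 0.3600 is below 1).
Deviating from 29 to 0 saves 29 credits but forfeits the deviator's share of the drop in the common-amenities fund: 3.6/10 × 29 = 10.44.
So the deviation gain is 29 − 10.44 = 18.56, and the fine must be at least 18.56 credits to wipe it out.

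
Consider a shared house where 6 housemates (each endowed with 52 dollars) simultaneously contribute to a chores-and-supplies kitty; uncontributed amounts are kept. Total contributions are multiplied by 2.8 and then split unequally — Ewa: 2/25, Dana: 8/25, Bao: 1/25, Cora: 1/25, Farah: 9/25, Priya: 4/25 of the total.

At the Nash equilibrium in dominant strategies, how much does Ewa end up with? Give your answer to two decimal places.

Player j's private return per contributed unit is 2.8 × (j's share). Contributing is weakly dominant for j when that share is at least 1/2.8 = 0.3571, and contributing 0 is dominant otherwise.
Farah alone (share 9/25) is above the threshold, contributing 52; the remaining 5 contribute 0. Total contributed: 52.
Ewa keeps 52 and receives 2.8 × 52 × 2/25 = 11.65 from the chores-and-supplies kitty, for a payoff of 63.65.

63.65 dollars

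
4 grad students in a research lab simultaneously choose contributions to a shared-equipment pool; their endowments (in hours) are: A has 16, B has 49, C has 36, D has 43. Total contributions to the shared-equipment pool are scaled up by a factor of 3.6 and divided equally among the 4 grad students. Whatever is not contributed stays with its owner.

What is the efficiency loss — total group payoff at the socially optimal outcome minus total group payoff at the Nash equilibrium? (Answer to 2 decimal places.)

374.40 hours

The private return per contributed unit is 3.6/4 = 0.9000 < 1 for every player regardless of endowment, so the Nash equilibrium is zero contribution and the group total is Σ E_j = 16 + 49 + 36 + 43 = 144.
Each contributed unit returns 3.600 to the group, so the social optimum is full contribution by everyone: group total = 3.600 × 144 = 518.40.
Efficiency loss = (3.600 − 1) × 144 = 374.40.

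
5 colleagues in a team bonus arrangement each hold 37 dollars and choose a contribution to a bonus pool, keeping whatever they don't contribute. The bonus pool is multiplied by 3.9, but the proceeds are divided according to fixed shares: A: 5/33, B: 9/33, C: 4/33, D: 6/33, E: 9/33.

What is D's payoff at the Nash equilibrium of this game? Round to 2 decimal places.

A player with share s gets back 3.9·s per unit contributed, so full contribution is dominant for anyone with s > 1/3.9 = 0.2564 and zero contribution is dominant for anyone below.
The shares above 0.2564 belong to B and E, contributing 37 each; the remaining 3 contribute 0. Total contributed: 74.
D keeps 37 and receives 3.9 × 74 × 6/33 = 52.47 from the bonus pool, for a payoff of 89.47.

89.47 dollars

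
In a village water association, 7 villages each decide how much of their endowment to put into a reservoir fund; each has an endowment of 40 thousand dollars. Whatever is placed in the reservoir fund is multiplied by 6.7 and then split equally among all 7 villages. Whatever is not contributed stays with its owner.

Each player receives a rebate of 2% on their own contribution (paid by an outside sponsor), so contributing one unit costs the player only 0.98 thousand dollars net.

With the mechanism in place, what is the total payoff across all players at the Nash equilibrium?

With the mechanism, a contributed unit returns (6.7/7) / 0.98 = 0.9767 per unit of net cost — still below 1 — so contributing 0 remains dominant for every player.
At the Nash equilibrium no one contributes; group total payoff = 7 × 40 = 280.

280.00 thousand dollars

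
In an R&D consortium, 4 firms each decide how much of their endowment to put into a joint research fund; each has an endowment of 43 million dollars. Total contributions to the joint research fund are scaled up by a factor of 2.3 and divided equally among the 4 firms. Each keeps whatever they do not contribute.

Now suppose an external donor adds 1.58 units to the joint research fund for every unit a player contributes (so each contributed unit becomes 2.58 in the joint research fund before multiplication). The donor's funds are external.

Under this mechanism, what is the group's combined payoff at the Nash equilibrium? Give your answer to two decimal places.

1020.65 million dollars

With the mechanism, a contributed unit returns 2.3 × 2.58 / 4 = 1.4835 per unit of net cost to the contributor — now above 1 — so contributing fully is weakly dominant for every player.
At the Nash equilibrium everyone contributes 43. Group total payoff = 2.3 × 2.58 × 172 = 1020.65.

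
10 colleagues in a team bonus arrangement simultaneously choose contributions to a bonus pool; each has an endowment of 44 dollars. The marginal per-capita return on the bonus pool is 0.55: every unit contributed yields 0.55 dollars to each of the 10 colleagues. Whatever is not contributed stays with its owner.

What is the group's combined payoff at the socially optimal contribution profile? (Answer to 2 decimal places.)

Each contributed unit returns 5.500 to the group as a whole (0.55 to each of 10 players), which exceeds 1, so the social optimum is full contribution: group total = 5.500 × 440 = 2420.00.

2420.00 dollars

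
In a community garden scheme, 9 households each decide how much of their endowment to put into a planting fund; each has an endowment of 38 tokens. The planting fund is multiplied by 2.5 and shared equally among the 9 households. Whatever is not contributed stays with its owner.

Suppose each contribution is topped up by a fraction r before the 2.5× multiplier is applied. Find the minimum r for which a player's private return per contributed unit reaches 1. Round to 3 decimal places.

2.600

With matching at rate r, one contributed unit becomes (1 + r) in the planting fund and returns 2.5 × (1 + r) / 9 to the contributor.
Setting this equal to 1: 1 + r = 9/2.5 = 3.6000.
So the minimum matching rate is r = 3.6000 − 1 = 2.600.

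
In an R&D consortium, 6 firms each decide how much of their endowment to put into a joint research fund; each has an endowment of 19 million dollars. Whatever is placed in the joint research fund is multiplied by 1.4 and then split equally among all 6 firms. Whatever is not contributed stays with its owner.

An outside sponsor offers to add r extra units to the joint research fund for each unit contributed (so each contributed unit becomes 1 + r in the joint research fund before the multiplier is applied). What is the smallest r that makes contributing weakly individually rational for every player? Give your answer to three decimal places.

With matching at rate r, one contributed unit becomes (1 + r) in the joint research fund and returns 1.4 × (1 + r) / 6 to the contributor.
Setting this equal to 1: 1 + r = 6/1.4 = 4.2857.
So the minimum matching rate is r = 4.2857 − 1 = 3.286.

3.286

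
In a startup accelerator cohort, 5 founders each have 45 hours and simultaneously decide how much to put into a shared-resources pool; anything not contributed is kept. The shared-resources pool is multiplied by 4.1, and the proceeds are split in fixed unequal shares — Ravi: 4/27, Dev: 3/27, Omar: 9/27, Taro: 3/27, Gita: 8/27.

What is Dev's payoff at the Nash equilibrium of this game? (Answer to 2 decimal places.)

A player with share s gets back 4.1·s per unit contributed, so full contribution is dominant for anyone with s > 1/4.1 = 0.2439 and zero contribution is dominant for anyone below.
Omar and Gita clear that bar, contributing 45 each; the remaining 3 contribute 0. Total contributed: 90.
Dev keeps 45 and receives 4.1 × 90 × 3/27 = 41.00 from the shared-resources pool, for a payoff of 86.00.

86.00 hours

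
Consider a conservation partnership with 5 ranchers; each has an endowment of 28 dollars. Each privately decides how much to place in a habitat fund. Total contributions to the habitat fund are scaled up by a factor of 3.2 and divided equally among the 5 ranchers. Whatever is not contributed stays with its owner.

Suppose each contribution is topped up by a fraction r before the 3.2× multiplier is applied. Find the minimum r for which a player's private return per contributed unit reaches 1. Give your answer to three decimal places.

With matching at rate r, one contributed unit becomes (1 + r) in the habitat fund and returns 3.2 × (1 + r) / 5 to the contributor.
Setting this equal to 1: 1 + r = 5/3.2 = 1.5625.
So the minimum matching rate is r = 1.5625 − 1 = 0.563.

0.563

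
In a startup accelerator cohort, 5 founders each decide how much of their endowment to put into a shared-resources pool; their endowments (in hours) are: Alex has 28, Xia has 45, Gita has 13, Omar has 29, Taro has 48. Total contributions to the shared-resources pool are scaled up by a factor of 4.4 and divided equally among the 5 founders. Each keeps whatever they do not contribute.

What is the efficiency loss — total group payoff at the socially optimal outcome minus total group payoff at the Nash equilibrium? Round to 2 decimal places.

The private return per contributed unit is 4.4/5 = 0.8800 < 1 for every player regardless of endowment, so the Nash equilibrium is zero contribution and the group total is Σ E_j = 28 + 45 + 13 + 29 + 48 = 163.
Each contributed unit returns 4.400 to the group, so the social optimum is full contribution by everyone: group total = 4.400 × 163 = 717.20.
Efficiency loss = (4.400 − 1) × 163 = 554.20.

554.20 hours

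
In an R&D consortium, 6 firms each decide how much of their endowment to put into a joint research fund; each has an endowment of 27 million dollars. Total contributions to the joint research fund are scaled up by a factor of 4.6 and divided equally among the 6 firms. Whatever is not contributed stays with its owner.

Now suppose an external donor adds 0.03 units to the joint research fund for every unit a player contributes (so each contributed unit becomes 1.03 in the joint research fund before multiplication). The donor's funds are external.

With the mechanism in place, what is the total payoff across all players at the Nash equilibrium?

162.00 million dollars

The effective private return is 4.6 × 1.03 / 6 = 0.7897, which is still under 1, so the mechanism doesn't change anyone's dominant strategy: zero contribution.
At the Nash equilibrium no one contributes; group total payoff = 6 × 27 = 162.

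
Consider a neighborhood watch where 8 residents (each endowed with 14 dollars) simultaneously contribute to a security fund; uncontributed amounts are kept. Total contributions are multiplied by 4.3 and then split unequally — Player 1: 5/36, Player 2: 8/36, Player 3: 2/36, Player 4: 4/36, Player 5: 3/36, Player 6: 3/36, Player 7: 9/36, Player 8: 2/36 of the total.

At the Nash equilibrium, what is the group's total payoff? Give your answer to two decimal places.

A player with share s gets back 4.3·s per unit contributed, so full contribution is dominant for anyone with s > 1/4.3 = 0.2326 and zero contribution is dominant for anyone below.
Only Player 7 (9/36) clears that bar, contributing 14; the remaining 7 contribute 0. Total contributed: 14.
The security fund pays out 4.3 × 14 = 60.20 in total (split across the unequal shares, but the aggregate is all that matters for the group sum).
The 7 free-riders keep 14 each, adding 98. Group total = 98 + 60.20 = 158.20.

158.20 dollars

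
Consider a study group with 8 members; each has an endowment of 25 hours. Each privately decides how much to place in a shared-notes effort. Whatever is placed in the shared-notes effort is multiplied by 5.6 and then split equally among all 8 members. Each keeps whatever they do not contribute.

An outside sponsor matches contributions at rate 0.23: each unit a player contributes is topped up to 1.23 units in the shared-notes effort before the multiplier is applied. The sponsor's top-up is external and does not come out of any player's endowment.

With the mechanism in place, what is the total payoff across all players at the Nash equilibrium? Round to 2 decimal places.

200.00 hours

Even with the mechanism, each unit contributed returns only 5.6 × 1.23 / 8 = 0.8610 per unit of net cost, so contributing nothing is still dominant.
At the Nash equilibrium no one contributes; group total payoff = 8 × 25 = 200.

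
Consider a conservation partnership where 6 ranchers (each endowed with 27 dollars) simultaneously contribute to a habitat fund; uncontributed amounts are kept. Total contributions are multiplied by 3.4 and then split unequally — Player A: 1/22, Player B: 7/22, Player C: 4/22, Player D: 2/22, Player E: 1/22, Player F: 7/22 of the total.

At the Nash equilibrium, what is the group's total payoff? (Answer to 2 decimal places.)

A player with share s gets back 3.4·s per unit contributed, so full contribution is dominant for anyone with s > 1/3.4 = 0.2941 and zero contribution is dominant for anyone below.
The shares above 0.2941 belong to Player B and Player F, contributing 27 each; the remaining 4 contribute 0. Total contributed: 54.
The habitat fund pays out 3.4 × 54 = 183.60 in total (split across the unequal shares, but the aggregate is all that matters for the group sum).
The 4 free-riders keep 27 each, adding 108. Group total = 108 + 183.60 = 291.60.

291.60 dollars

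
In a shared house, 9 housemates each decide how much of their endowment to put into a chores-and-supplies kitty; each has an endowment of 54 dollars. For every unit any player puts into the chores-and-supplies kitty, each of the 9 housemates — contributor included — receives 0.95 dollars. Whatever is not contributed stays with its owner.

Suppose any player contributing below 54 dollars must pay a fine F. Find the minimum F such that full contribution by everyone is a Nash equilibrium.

Given the others contribute fully, the best deviation is to contribute 0 (any partial contribution still incurs the fine and gives up units whose private return 0.95 is below 1).
Deviating from 54 to 0 saves 54 dollars but forfeits the deviator's share of the drop in the chores-and-supplies kitty: 0.95 × 54 = 51.30.
So the deviation gain is 54 − 51.30 = 2.70, and the fine must be at least 2.70 dollars to wipe it out.

2.70 dollars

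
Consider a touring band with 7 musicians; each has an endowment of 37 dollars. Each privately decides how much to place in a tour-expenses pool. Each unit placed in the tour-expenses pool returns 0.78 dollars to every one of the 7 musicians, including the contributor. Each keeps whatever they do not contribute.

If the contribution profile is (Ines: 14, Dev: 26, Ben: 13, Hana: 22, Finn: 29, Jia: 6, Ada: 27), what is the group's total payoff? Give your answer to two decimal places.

Total contributed: 14 + 26 + 13 + 22 + 29 + 6 + 27 = 137; total kept: 7 × 37 − 137 = 122.
The tour-expenses pool pays out 0.78 × 7 × 137 = 748.02 in aggregate.
Group total = 122 + 748.02 = 870.02.

870.02 dollars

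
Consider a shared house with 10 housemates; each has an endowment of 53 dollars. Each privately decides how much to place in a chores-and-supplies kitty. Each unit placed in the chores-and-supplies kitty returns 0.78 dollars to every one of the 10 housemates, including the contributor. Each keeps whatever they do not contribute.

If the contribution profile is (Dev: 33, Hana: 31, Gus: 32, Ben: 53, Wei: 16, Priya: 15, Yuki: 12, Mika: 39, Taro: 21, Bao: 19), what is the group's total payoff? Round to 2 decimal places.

Total contributed: 33 + 31 + 32 + 53 + 16 + 15 + 12 + 39 + 21 + 19 = 271; total kept: 10 × 53 − 271 = 259.
The chores-and-supplies kitty pays out 0.78 × 10 × 271 = 2113.80 in aggregate.
Group total = 259 + 2113.80 = 2372.80.

2372.80 dollars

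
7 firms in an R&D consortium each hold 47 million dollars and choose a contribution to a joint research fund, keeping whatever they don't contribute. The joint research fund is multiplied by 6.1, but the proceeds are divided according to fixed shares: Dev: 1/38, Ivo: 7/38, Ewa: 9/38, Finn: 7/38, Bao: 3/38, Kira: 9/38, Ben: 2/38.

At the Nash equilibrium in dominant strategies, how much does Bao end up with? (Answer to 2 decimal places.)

Each unit j contributes comes back to j as 6.1 × (j's share), so j prefers to contribute only if that share exceeds 1/6.1 = 0.1639; otherwise keeping the unit dominates.
Ivo, Ewa, Finn and Kira clear that bar, contributing 47 each; the remaining 3 contribute 0. Total contributed: 188.
Bao keeps 47 and receives 6.1 × 188 × 3/38 = 90.54 from the joint research fund, for a payoff of 137.54.

137.54 million dollars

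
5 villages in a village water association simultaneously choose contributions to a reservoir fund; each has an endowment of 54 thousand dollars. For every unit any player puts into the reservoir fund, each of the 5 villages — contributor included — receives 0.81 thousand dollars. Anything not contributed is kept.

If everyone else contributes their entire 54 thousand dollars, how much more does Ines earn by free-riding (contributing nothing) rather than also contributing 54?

10.26 thousand dollars

Switching from a contribution of 54 to 0 lets Ines keep an extra 54 thousand dollars, but lowers the reservoir fund by 54, which costs Ines their own share of that drop: 0.81 × 54 = 43.74.
Net gain = 54 − 43.74 = 10.26. The private return per contributed unit (0.81) is below 1, so free-riding is indeed the best response regardless of what the others do.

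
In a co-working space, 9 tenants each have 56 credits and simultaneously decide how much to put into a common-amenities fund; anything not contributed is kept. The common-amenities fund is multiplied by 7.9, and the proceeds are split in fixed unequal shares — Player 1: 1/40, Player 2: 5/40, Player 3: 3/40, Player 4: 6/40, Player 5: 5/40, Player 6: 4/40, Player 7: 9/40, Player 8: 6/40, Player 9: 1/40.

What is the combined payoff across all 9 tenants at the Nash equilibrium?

Player j's private return per contributed unit is 7.9 × (j's share). Contributing is weakly dominant for j when that share is at least 1/7.9 = 0.1266, and contributing 0 is dominant otherwise.
Player 4, Player 7 and Player 8 are above the threshold, contributing 56 each; the remaining 6 contribute 0. Total contributed: 168.
The common-amenities fund pays out 7.9 × 168 = 1327.20 in total (split across the unequal shares, but the aggregate is all that matters for the group sum).
The 6 free-riders keep 56 each, adding 336. Group total = 336 + 1327.20 = 1663.20.

1663.20 credits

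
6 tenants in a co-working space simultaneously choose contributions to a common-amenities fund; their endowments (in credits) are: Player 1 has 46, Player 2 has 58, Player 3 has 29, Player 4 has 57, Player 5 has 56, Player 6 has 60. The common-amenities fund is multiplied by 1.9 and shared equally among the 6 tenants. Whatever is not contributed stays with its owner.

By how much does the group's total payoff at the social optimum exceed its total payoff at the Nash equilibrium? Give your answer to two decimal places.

The private return per contributed unit is 1.9/6 = 0.3167 < 1 for every player regardless of endowment, so the Nash equilibrium is zero contribution and the group total is Σ E_j = 46 + 58 + 29 + 57 + 56 + 60 = 306.
Each contributed unit returns 1.900 to the group, so the social optimum is full contribution by everyone: group total = 1.900 × 306 = 581.40.
Efficiency loss = (1.900 − 1) × 306 = 275.40.

275.40 credits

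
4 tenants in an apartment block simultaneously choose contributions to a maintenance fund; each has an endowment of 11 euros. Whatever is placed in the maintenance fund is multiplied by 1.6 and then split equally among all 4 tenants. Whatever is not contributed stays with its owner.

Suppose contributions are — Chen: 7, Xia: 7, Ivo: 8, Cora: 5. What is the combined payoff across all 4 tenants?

Total contributed: 7 + 7 + 8 + 5 = 27; total kept: 4 × 11 − 27 = 17.
The maintenance fund pays out 1.6 × 27 = 43.20 in aggregate.
Group total = 17 + 43.20 = 60.20.

60.20 euros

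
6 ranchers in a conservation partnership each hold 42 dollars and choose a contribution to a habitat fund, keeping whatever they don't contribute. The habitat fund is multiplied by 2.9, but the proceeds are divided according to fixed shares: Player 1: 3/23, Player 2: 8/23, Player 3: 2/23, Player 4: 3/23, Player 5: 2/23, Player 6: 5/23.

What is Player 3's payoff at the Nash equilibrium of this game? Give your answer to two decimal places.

52.59 dollars

Each unit j contributes comes back to j as 2.9 × (j's share), so j prefers to contribute only if that share exceeds 1/2.9 = 0.3448; otherwise keeping the unit dominates.
The only share above 0.3448 is Player 2's 8/23, contributing 42; the remaining 5 contribute 0. Total contributed: 42.
Player 3 keeps 42 and receives 2.9 × 42 × 2/23 = 10.59 from the habitat fund, for a payoff of 52.59.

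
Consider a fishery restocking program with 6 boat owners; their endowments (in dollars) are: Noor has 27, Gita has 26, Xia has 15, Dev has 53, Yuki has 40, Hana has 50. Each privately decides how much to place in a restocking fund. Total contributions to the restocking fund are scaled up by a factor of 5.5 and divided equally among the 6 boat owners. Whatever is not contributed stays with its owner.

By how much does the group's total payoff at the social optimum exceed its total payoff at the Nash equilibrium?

949.50 dollars

The private return per contributed unit is 5.5/6 = 0.9167 < 1 for every player regardless of endowment, so the Nash equilibrium is zero contribution and the group total is Σ E_j = 27 + 26 + 15 + 53 + 40 + 50 = 211.
Each contributed unit returns 5.500 to the group, so the social optimum is full contribution by everyone: group total = 5.500 × 211 = 1160.50.
Efficiency loss = (5.500 − 1) × 211 = 949.50.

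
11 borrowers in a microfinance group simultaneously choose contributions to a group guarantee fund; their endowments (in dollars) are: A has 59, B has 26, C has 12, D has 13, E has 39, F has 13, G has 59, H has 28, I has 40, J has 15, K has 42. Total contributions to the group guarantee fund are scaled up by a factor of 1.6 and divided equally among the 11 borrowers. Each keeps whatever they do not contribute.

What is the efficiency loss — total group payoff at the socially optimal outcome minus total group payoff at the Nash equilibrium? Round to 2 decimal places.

The private return per contributed unit is 1.6/11 = 0.1455 < 1 for every player regardless of endowment, so the Nash equilibrium is zero contribution and the group total is Σ E_j = 59 + 26 + 12 + 13 + 39 + 13 + 59 + 28 + 40 + 15 + 42 = 346.
Each contributed unit returns 1.600 to the group, so the social optimum is full contribution by everyone: group total = 1.600 × 346 = 553.60.
Efficiency loss = (1.600 − 1) × 346 = 207.60.

207.60 dollars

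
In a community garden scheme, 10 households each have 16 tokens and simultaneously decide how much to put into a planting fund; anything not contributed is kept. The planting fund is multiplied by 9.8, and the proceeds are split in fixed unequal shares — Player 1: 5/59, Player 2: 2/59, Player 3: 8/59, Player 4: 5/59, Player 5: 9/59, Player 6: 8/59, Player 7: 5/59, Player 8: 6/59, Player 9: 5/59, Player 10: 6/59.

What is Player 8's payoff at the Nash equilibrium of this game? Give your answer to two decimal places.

63.84 tokens

Each unit j contributes comes back to j as 9.8 × (j's share), so j prefers to contribute only if that share exceeds 1/9.8 = 0.1020; otherwise keeping the unit dominates.
Player 3, Player 5 and Player 6 clear that bar, contributing 16 each; the remaining 7 contribute 0. Total contributed: 48.
Player 8 keeps 16 and receives 9.8 × 48 × 6/59 = 47.84 from the planting fund, for a payoff of 63.84.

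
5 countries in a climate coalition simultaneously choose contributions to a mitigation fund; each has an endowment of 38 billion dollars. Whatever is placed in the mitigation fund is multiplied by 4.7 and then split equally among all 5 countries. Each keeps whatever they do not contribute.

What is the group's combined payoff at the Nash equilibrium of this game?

190.00 billion dollars

Each contributed unit returns 4.7/5 = 0.9400 to its contributor — below 1 — so contributing 0 is dominant for every player. At the Nash equilibrium everyone keeps their 38, and the group total is 5 × 38 = 190.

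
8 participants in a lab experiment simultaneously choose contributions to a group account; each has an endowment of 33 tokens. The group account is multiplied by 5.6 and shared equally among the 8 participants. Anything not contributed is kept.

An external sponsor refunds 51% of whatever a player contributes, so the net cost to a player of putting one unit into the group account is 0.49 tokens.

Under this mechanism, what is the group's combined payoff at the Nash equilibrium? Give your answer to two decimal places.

1613.04 tokens

With the mechanism, a contributed unit returns (5.6/8) / 0.49 = 1.4286 per unit of net cost to the contributor — now above 1 — so contributing fully is weakly dominant for every player.
At the Nash equilibrium everyone contributes 33. Group total payoff = 8 × (33 × 0.51 + 5.6 × 33) = 1613.04.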